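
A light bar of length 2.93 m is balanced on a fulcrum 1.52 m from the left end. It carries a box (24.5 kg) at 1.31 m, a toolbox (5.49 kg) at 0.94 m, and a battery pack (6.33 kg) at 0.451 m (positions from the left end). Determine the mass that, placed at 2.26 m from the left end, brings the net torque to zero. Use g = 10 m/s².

m ≈ 20.4 kg

Sum moments about the fulcrum (at 1.52 m from the left end) (the support reaction has zero arm there).
Box: 24.5 × 10 = 245 N down at 1.31 m → arm 0.21 m, τ = 245 × 0.21 = 51.45 N·m counterclockwise.
Toolbox: 5.49 × 10 = 54.9 N down at 0.94 m → arm 0.58 m, τ = 54.9 × 0.58 = 31.84 N·m counterclockwise.
Battery pack: 6.33 × 10 = 63.3 N down at 0.451 m → arm 1.069 m, τ = 63.3 × 1.069 = 67.67 N·m counterclockwise.
Net moment of known loads = 151 N·m counterclockwise.
An unknown mass m at 2.26 m has arm 0.74 m; its moment is m·g·0.74 clockwise.
Balancing moments: m × 10 × 0.74 = 151, giving m = 151 / (10 × 0.74) = 20.4 kg.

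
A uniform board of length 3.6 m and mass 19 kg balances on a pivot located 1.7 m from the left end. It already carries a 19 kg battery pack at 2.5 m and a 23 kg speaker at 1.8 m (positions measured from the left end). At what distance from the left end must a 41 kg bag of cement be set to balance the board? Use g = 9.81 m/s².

Sum moments about the pivot (at 1.7 m from the left end) (the support reaction has zero arm there).
Beam weight: 19 × 9.81 = 186.4 N down at 1.8 m → arm 0.1 m, τ = 186.4 × 0.1 = 18.64 N·m clockwise.
Battery pack: 19 × 9.81 = 186.4 N down at 2.5 m → arm 0.8 m, τ = 186.4 × 0.8 = 149.1 N·m clockwise.
Speaker: 23 × 9.81 = 225.6 N down at 1.8 m → arm 0.1 m, τ = 225.6 × 0.1 = 22.56 N·m clockwise.
Net moment of existing loads = 190.3 N·m clockwise.
The bag of cement weighs 41 × 9.81 = 402.2 N and must supply an equal counterclockwise moment, so its lever arm about the pivot is 190.3 / 402.2 = 0.473 m.
That puts it at 1.7 − 0.473 = 1.23 m from the left end.

x ≈ 1.23 m from the left end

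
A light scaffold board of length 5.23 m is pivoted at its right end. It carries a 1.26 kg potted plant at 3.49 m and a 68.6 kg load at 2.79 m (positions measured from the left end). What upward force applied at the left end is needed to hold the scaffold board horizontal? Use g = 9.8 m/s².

F ≈ 318 N

Sum moments about the right end (the unknown pivot reaction has zero arm there).
Potted plant: 1.26 × 9.8 = 12.35 N down at 3.49 m → arm 1.74 m, τ = 12.35 × 1.74 = 21.49 N·m counterclockwise.
Load: 68.6 × 9.8 = 672.3 N down at 2.79 m → arm 2.44 m, τ = 672.3 × 2.44 = 1640 N·m counterclockwise.
Net moment of the loads = 1661 N·m counterclockwise.
The upward force F acts at the left end, arm 5.23 m, giving F × 5.23 clockwise.
Balancing moments: F × 5.23 = 1661, giving F = 1661 / 5.23 = 318 N.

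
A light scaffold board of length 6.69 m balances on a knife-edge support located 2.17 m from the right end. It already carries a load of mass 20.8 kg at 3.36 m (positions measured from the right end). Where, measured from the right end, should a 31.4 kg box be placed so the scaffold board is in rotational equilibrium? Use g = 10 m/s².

Sum moments about the knife-edge support (at 2.17 m from the right end) (the support reaction has zero arm there).
Load: 20.8 × 10 = 208 N down at 3.36 m → arm 1.19 m, τ = 208 × 1.19 = 247.5 N·m counterclockwise.
Net moment of existing loads = 247.5 N·m counterclockwise.
The box weighs 31.4 × 10 = 314 N and must supply an equal clockwise moment, so its lever arm about the knife-edge support is 247.5 / 314 = 0.788 m.
That puts it at 2.17 − 0.788 = 1.38 m from the right end.

x ≈ 1.38 m from the right end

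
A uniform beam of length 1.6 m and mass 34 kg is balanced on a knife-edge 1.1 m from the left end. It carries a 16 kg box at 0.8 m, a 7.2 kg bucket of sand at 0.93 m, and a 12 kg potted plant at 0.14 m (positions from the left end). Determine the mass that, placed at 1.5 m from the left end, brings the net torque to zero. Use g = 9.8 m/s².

Sum moments about the knife-edge (at 1.1 m from the left end) (the support reaction has zero arm there).
Beam weight: 34 × 9.8 = 333.2 N down at 0.8 m → arm 0.3 m, τ = 333.2 × 0.3 = 99.96 N·m counterclockwise.
Box: 16 × 9.8 = 156.8 N down at 0.8 m → arm 0.3 m, τ = 156.8 × 0.3 = 47.04 N·m counterclockwise.
Bucket of sand: 7.2 × 9.8 = 70.56 N down at 0.93 m → arm 0.17 m, τ = 70.56 × 0.17 = 12 N·m counterclockwise.
Potted plant: 12 × 9.8 = 117.6 N down at 0.14 m → arm 0.96 m, τ = 117.6 × 0.96 = 112.9 N·m counterclockwise.
Net moment of known loads = 271.9 N·m counterclockwise.
An unknown mass m at 1.5 m has arm 0.4 m; its moment is m·g·0.4 clockwise.
Balancing moments: m × 9.8 × 0.4 = 271.9, giving m = 271.9 / (9.8 × 0.4) = 69.4 kg.

m ≈ 69.4 kg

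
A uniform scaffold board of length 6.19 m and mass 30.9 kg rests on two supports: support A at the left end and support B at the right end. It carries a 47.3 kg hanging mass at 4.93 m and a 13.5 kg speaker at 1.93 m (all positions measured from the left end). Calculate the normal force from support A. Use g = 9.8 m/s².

Taking torques about support B:
Beam weight: 30.9 × 9.8 = 302.8 N down at 3.095 m → arm 3.095 m, τ = 302.8 × 3.095 = 937.2 N·m counterclockwise.
Hanging mass: 47.3 × 9.8 = 463.5 N down at 4.93 m → arm 1.26 m, τ = 463.5 × 1.26 = 584 N·m counterclockwise.
Speaker: 13.5 × 9.8 = 132.3 N down at 1.93 m → arm 4.26 m, τ = 132.3 × 4.26 = 563.6 N·m counterclockwise.
Net load moment about support B = 2085 N·m counterclockwise.
Reaction R at support A is upward at 0 m, arm 6.19 m → moment R × 6.19 clockwise.
Setting net torque to zero: R × 6.19 = 2085 → R = 337 N.

R_A ≈ 337 N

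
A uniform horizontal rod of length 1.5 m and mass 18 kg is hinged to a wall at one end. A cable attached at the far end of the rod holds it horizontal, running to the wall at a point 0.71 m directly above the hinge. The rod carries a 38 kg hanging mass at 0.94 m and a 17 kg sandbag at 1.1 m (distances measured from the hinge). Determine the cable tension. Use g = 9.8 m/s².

T ≈ 1040 N

Sum moments about the hinge (the unknown hinge reaction has zero arm there).
Beam weight: 18 × 9.8 = 176.4 N down at 0.75 m → arm 0.75 m, τ = 176.4 × 0.75 = 132.3 N·m clockwise.
Hanging mass: 38 × 9.8 = 372.4 N down at 0.94 m → arm 0.94 m, τ = 372.4 × 0.94 = 350.1 N·m clockwise.
Sandbag: 17 × 9.8 = 166.6 N down at 1.1 m → arm 1.1 m, τ = 166.6 × 1.1 = 183.3 N·m clockwise.
Total clockwise load moment = 665.7 N·m.
The cable tension T acts at 1.5 m; only its component perpendicular to the rod, T sinθ, produces torque. sinθ = h/√(h²+d²) = 0.71/√(0.71²+1.5²) = 0.4278.
For rotational equilibrium, T × 1.5 × 0.4278 = 665.7, so T = 665.7 / 0.6417 = 1040 N.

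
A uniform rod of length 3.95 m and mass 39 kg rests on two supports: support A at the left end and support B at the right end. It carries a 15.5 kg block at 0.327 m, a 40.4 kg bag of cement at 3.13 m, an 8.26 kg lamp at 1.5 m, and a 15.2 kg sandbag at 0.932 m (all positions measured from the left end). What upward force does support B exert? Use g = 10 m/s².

R_B ≈ 595 N

Taking torques about support A:
Beam weight: 39 × 10 = 390 N down at 1.975 m → arm 1.975 m, τ = 390 × 1.975 = 770.2 N·m clockwise.
Block: 15.5 × 10 = 155 N down at 0.327 m → arm 0.327 m, τ = 155 × 0.327 = 50.69 N·m clockwise.
Bag of cement: 40.4 × 10 = 404 N down at 3.13 m → arm 3.13 m, τ = 404 × 3.13 = 1265 N·m clockwise.
Lamp: 8.26 × 10 = 82.6 N down at 1.5 m → arm 1.5 m, τ = 82.6 × 1.5 = 123.9 N·m clockwise.
Sandbag: 15.2 × 10 = 152 N down at 0.932 m → arm 0.932 m, τ = 152 × 0.932 = 141.7 N·m clockwise.
Net load moment about support A = 2351 N·m clockwise.
Reaction R at support B is upward at 3.95 m, arm 3.95 m → moment R × 3.95 counterclockwise.
Setting net torque to zero: R × 3.95 = 2351 → R = 595 N.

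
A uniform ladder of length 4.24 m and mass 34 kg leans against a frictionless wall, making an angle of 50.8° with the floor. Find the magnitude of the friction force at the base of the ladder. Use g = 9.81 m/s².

f ≈ 136 N

Taking torques about the foot of the ladder:
Ladder weight 34×9.81 = 333.5 N acts at 2.12 m along the ladder; its horizontal arm is 2.12·cos50.8° = 1.34 m → τ = 446.9 N·m clockwise.
Wall normal N acts horizontally at the top; its moment arm is the height L sinθ = 4.24·sin50.8° = 3.286 m, counterclockwise.
For rotational equilibrium, N × 3.286 = 446.9, so N = 136 N.
ΣFx = 0: friction at the foot balances the wall's push, so f = N_wall = 136 N.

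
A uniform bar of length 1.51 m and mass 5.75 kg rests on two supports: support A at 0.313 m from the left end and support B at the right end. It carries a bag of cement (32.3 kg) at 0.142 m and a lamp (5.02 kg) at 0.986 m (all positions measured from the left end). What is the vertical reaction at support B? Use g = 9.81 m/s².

R_B ≈ 3.25 N

Take moments about support A.
Beam weight: 5.75 × 9.81 = 56.41 N down at 0.755 m → arm 0.442 m, τ = 56.41 × 0.442 = 24.93 N·m clockwise.
Bag of cement: 32.3 × 9.81 = 316.9 N down at 0.142 m → arm 0.171 m, τ = 316.9 × 0.171 = 54.19 N·m counterclockwise.
Lamp: 5.02 × 9.81 = 49.25 N down at 0.986 m → arm 0.673 m, τ = 49.25 × 0.673 = 33.15 N·m clockwise.
Net load moment about support A = 3.89 N·m clockwise.
Reaction R at support B is upward at 1.51 m, arm 1.197 m → moment R × 1.197 counterclockwise.
Balancing moments: R × 1.197 = 3.89, giving R = 3.25 N.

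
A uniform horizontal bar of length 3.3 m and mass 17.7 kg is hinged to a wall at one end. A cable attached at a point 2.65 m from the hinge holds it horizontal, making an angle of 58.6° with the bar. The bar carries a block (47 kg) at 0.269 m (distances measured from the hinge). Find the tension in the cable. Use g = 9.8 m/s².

Sum moments about the hinge (the unknown hinge reaction has zero arm there).
Beam weight: 17.7 × 9.8 = 173.5 N down at 1.65 m → arm 1.65 m, τ = 173.5 × 1.65 = 286.3 N·m clockwise.
Block: 47 × 9.8 = 460.6 N down at 0.269 m → arm 0.269 m, τ = 460.6 × 0.269 = 123.9 N·m clockwise.
Total clockwise load moment = 410.2 N·m.
The cable tension T acts at 2.65 m; only its component perpendicular to the bar, T sinθ, produces torque. sin 58.6° = 0.8536.
Balancing moments: T × 2.65 × 0.8536 = 410.2, giving T = 410.2 / 2.262 = 181 N.

T ≈ 181 N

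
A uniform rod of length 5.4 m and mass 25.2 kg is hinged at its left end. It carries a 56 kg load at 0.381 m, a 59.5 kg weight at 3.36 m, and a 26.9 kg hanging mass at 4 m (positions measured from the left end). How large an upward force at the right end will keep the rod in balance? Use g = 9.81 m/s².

F ≈ 721 N

Take moments about the left end.
Beam weight: 25.2 × 9.81 = 247.2 N down at 2.7 m → arm 2.7 m, τ = 247.2 × 2.7 = 667.4 N·m clockwise.
Load: 56 × 9.81 = 549.4 N down at 0.381 m → arm 0.381 m, τ = 549.4 × 0.381 = 209.3 N·m clockwise.
Weight: 59.5 × 9.81 = 583.7 N down at 3.36 m → arm 3.36 m, τ = 583.7 × 3.36 = 1961 N·m clockwise.
Hanging mass: 26.9 × 9.81 = 263.9 N down at 4 m → arm 4 m, τ = 263.9 × 4 = 1056 N·m clockwise.
Net moment of the loads = 3894 N·m clockwise.
The upward force F acts at the right end, arm 5.4 m, giving F × 5.4 counterclockwise.
Στ = 0 ⇒ F × 5.4 = 3894 ⇒ F = 3894 / 5.4 = 721 N.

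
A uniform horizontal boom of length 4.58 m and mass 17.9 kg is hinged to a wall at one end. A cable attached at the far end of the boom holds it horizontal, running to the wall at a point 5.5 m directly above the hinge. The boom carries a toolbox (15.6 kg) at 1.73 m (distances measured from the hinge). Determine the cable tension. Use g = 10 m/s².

T ≈ 193 N

About the hinge:
Beam weight: 17.9 × 10 = 179 N down at 2.29 m → arm 2.29 m, τ = 179 × 2.29 = 409.9 N·m clockwise.
Toolbox: 15.6 × 10 = 156 N down at 1.73 m → arm 1.73 m, τ = 156 × 1.73 = 269.9 N·m clockwise.
Total clockwise load moment = 679.8 N·m.
The cable tension T acts at 4.58 m; only its component perpendicular to the boom, T sinθ, produces torque. sinθ = h/√(h²+d²) = 5.5/√(5.5²+4.58²) = 0.7685.
Setting net torque to zero: T × 4.58 × 0.7685 = 679.8 → T = 679.8 / 3.52 = 193 N.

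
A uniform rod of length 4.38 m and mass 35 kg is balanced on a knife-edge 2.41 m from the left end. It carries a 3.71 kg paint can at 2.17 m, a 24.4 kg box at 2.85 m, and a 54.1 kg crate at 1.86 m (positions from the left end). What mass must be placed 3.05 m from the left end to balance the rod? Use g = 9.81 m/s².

About the knife-edge (at 2.41 m from the left end):
Beam weight: 35 × 9.81 = 343.4 N down at 2.19 m → arm 0.22 m, τ = 343.4 × 0.22 = 75.55 N·m counterclockwise.
Paint can: 3.71 × 9.81 = 36.4 N down at 2.17 m → arm 0.24 m, τ = 36.4 × 0.24 = 8.736 N·m counterclockwise.
Box: 24.4 × 9.81 = 239.4 N down at 2.85 m → arm 0.44 m, τ = 239.4 × 0.44 = 105.3 N·m clockwise.
Crate: 54.1 × 9.81 = 530.7 N down at 1.86 m → arm 0.55 m, τ = 530.7 × 0.55 = 291.9 N·m counterclockwise.
Net moment of known loads = 270.9 N·m counterclockwise.
An unknown mass m at 3.05 m has arm 0.64 m; its moment is m·g·0.64 clockwise.
Στ = 0 ⇒ m × 9.81 × 0.64 = 270.9 ⇒ m = 270.9 / (9.81 × 0.64) = 43.1 kg.

m ≈ 43.1 kg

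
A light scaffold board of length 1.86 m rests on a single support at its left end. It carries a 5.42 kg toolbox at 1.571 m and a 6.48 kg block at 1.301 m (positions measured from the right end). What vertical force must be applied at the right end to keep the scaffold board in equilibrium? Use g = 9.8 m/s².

About the left end:
Toolbox: 5.42 × 9.8 = 53.12 N down at 1.571 m → arm 0.289 m, τ = 53.12 × 0.289 = 15.35 N·m clockwise.
Block: 6.48 × 9.8 = 63.5 N down at 1.301 m → arm 0.559 m, τ = 63.5 × 0.559 = 35.5 N·m clockwise.
Net moment of the loads = 50.85 N·m clockwise.
The upward force F acts at the right end, arm 1.86 m, giving F × 1.86 counterclockwise.
Setting net torque to zero: F × 1.86 = 50.85 → F = 50.85 / 1.86 = 27.3 N.

F ≈ 27.3 N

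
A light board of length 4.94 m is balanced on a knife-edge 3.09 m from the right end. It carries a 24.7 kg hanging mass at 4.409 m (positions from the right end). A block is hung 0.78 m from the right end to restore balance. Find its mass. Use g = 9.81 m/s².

Take moments about the knife-edge (at 3.09 m from the right end).
Hanging mass: 24.7 × 9.81 = 242.3 N down at 4.409 m → arm 1.319 m, τ = 242.3 × 1.319 = 319.6 N·m counterclockwise.
Net moment of known loads = 319.6 N·m counterclockwise.
An unknown mass m at 0.78 m has arm 2.31 m; its moment is m·g·2.31 clockwise.
Balancing moments: m × 9.81 × 2.31 = 319.6, giving m = 319.6 / (9.81 × 2.31) = 14.1 kg.

m ≈ 14.1 kg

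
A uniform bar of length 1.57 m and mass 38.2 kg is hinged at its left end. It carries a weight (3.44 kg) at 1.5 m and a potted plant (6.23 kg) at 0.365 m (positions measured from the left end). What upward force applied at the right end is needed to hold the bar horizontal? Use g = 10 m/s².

Taking torques about the left end:
Beam weight: 38.2 × 10 = 382 N down at 0.785 m → arm 0.785 m, τ = 382 × 0.785 = 299.9 N·m clockwise.
Weight: 3.44 × 10 = 34.4 N down at 1.5 m → arm 1.5 m, τ = 34.4 × 1.5 = 51.6 N·m clockwise.
Potted plant: 6.23 × 10 = 62.3 N down at 0.365 m → arm 0.365 m, τ = 62.3 × 0.365 = 22.74 N·m clockwise.
Net moment of the loads = 374.2 N·m clockwise.
The upward force F acts at the right end, arm 1.57 m, giving F × 1.57 counterclockwise.
Balancing moments: F × 1.57 = 374.2, giving F = 374.2 / 1.57 = 238 N.

F ≈ 238 N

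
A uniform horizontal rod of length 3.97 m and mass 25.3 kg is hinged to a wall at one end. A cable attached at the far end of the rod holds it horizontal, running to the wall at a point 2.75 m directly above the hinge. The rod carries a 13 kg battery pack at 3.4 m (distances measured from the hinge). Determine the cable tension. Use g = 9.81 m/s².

About the hinge:
Beam weight: 25.3 × 9.81 = 248.2 N down at 1.985 m → arm 1.985 m, τ = 248.2 × 1.985 = 492.7 N·m clockwise.
Battery pack: 13 × 9.81 = 127.5 N down at 3.4 m → arm 3.4 m, τ = 127.5 × 3.4 = 433.5 N·m clockwise.
Total clockwise load moment = 926.2 N·m.
The cable tension T acts at 3.97 m; only its component perpendicular to the rod, T sinθ, produces torque. sinθ = h/√(h²+d²) = 2.75/√(2.75²+3.97²) = 0.5694.
Balancing moments: T × 3.97 × 0.5694 = 926.2, giving T = 926.2 / 2.261 = 410 N.

T ≈ 410 N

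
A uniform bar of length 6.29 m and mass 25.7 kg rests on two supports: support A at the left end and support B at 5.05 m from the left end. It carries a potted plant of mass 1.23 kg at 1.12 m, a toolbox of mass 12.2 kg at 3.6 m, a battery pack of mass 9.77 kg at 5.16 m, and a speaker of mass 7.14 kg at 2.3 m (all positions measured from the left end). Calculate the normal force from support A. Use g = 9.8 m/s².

R_A ≈ 175 N

Choose support B as the axis so its reaction then has zero moment arm.
Beam weight: 25.7 × 9.8 = 251.9 N down at 3.145 m → arm 1.905 m, τ = 251.9 × 1.905 = 479.9 N·m counterclockwise.
Potted plant: 1.23 × 9.8 = 12.05 N down at 1.12 m → arm 3.93 m, τ = 12.05 × 3.93 = 47.36 N·m counterclockwise.
Toolbox: 12.2 × 9.8 = 119.6 N down at 3.6 m → arm 1.45 m, τ = 119.6 × 1.45 = 173.4 N·m counterclockwise.
Battery pack: 9.77 × 9.8 = 95.75 N down at 5.16 m → arm 0.11 m, τ = 95.75 × 0.11 = 10.53 N·m clockwise.
Speaker: 7.14 × 9.8 = 69.97 N down at 2.3 m → arm 2.75 m, τ = 69.97 × 2.75 = 192.4 N·m counterclockwise.
Net load moment about support B = 882.5 N·m counterclockwise.
Reaction R at support A is upward at 0 m, arm 5.05 m → moment R × 5.05 clockwise.
Balancing moments: R × 5.05 = 882.5, giving R = 175 N.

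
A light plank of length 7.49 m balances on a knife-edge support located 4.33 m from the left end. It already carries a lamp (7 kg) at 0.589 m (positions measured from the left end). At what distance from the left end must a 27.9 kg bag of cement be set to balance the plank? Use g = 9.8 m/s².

Sum moments about the knife-edge support (at 4.33 m from the left end) (the support reaction has zero arm there).
Lamp: 7 × 9.8 = 68.6 N down at 0.589 m → arm 3.741 m, τ = 68.6 × 3.741 = 256.6 N·m counterclockwise.
Net moment of existing loads = 256.6 N·m counterclockwise.
The bag of cement weighs 27.9 × 9.8 = 273.4 N and must supply an equal clockwise moment, so its lever arm about the knife-edge support is 256.6 / 273.4 = 0.939 m.
That puts it at 4.33 + 0.939 = 5.27 m from the left end.

x ≈ 5.27 m from the left end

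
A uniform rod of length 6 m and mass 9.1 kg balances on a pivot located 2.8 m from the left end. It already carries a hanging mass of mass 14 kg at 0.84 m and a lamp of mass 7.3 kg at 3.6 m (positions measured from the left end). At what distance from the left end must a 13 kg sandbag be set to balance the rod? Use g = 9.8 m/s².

x ≈ 4.32 m from the left end

Taking torques about the pivot (at 2.8 m from the left end):
Beam weight: 9.1 × 9.8 = 89.18 N down at 3 m → arm 0.2 m, τ = 89.18 × 0.2 = 17.84 N·m clockwise.
Hanging mass: 14 × 9.8 = 137.2 N down at 0.84 m → arm 1.96 m, τ = 137.2 × 1.96 = 268.9 N·m counterclockwise.
Lamp: 7.3 × 9.8 = 71.54 N down at 3.6 m → arm 0.8 m, τ = 71.54 × 0.8 = 57.23 N·m clockwise.
Net moment of existing loads = 193.8 N·m counterclockwise.
The sandbag weighs 13 × 9.8 = 127.4 N and must supply an equal clockwise moment, so its lever arm about the pivot is 193.8 / 127.4 = 1.52 m.
That puts it at 2.8 + 1.52 = 4.32 m from the left end.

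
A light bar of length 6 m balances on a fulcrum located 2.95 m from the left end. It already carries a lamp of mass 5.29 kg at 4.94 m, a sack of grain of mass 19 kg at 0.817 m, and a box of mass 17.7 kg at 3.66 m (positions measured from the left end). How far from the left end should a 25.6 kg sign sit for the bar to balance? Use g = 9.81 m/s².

Take moments about the fulcrum (at 2.95 m from the left end).
Lamp: 5.29 × 9.81 = 51.89 N down at 4.94 m → arm 1.99 m, τ = 51.89 × 1.99 = 103.3 N·m clockwise.
Sack of grain: 19 × 9.81 = 186.4 N down at 0.817 m → arm 2.133 m, τ = 186.4 × 2.133 = 397.6 N·m counterclockwise.
Box: 17.7 × 9.81 = 173.6 N down at 3.66 m → arm 0.71 m, τ = 173.6 × 0.71 = 123.3 N·m clockwise.
Net moment of existing loads = 171 N·m counterclockwise.
The sign weighs 25.6 × 9.81 = 251.1 N and must supply an equal clockwise moment, so its lever arm about the fulcrum is 171 / 251.1 = 0.681 m.
That puts it at 2.95 + 0.681 = 3.63 m from the left end.

x ≈ 3.63 m from the left end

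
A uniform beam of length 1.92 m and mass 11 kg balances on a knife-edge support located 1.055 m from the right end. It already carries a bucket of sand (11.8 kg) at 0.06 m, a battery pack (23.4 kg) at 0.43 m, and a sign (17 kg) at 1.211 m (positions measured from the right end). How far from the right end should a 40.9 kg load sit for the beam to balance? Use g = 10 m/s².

Sum moments about the knife-edge support (at 1.055 m from the right end) (the support reaction has zero arm there).
Beam weight: 11 × 10 = 110 N down at 0.96 m → arm 0.095 m, τ = 110 × 0.095 = 10.45 N·m clockwise.
Bucket of sand: 11.8 × 10 = 118 N down at 0.06 m → arm 0.995 m, τ = 118 × 0.995 = 117.4 N·m clockwise.
Battery pack: 23.4 × 10 = 234 N down at 0.43 m → arm 0.625 m, τ = 234 × 0.625 = 146.2 N·m clockwise.
Sign: 17 × 10 = 170 N down at 1.211 m → arm 0.156 m, τ = 170 × 0.156 = 26.52 N·m counterclockwise.
Net moment of existing loads = 247.5 N·m clockwise.
The load weighs 40.9 × 10 = 409 N and must supply an equal counterclockwise moment, so its lever arm about the knife-edge support is 247.5 / 409 = 0.605 m.
That puts it at 1.055 + 0.605 = 1.66 m from the right end.

x ≈ 1.66 m from the right end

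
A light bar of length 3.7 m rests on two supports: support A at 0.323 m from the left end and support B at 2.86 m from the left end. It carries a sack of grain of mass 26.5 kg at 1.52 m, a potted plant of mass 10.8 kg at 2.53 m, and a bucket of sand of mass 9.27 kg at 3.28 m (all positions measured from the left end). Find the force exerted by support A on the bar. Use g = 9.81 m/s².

About support B:
Sack of grain: 26.5 × 9.81 = 260 N down at 1.52 m → arm 1.34 m, τ = 260 × 1.34 = 348.4 N·m counterclockwise.
Potted plant: 10.8 × 9.81 = 105.9 N down at 2.53 m → arm 0.33 m, τ = 105.9 × 0.33 = 34.95 N·m counterclockwise.
Bucket of sand: 9.27 × 9.81 = 90.94 N down at 3.28 m → arm 0.42 m, τ = 90.94 × 0.42 = 38.19 N·m clockwise.
Net load moment about support B = 345.2 N·m counterclockwise.
Reaction R at support A is upward at 0.323 m, arm 2.537 m → moment R × 2.537 clockwise.
Setting net torque to zero: R × 2.537 = 345.2 → R = 136 N.

R_A ≈ 136 N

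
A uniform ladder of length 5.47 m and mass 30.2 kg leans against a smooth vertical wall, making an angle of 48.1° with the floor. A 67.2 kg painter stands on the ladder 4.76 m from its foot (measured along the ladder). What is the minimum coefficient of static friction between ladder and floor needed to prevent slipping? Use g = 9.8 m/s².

μ_min ≈ 0.678

About the foot of the ladder:
Ladder weight 30.2×9.8 = 296 N acts at 2.735 m along the ladder; its horizontal arm is 2.735·cos48.1° = 1.827 m → τ = 540.8 N·m clockwise.
Painter: 67.2×9.8 = 658.6 N at 4.76 m → arm 3.179 m → τ = 2094 N·m clockwise.
Wall normal N acts horizontally at the top; its moment arm is the height L sinθ = 5.47·sin48.1° = 4.071 m, counterclockwise.
Setting net torque to zero: N × 4.071 = 2635 → N = 647.3 N.
ΣFx = 0 ⇒ f = N_wall = 647.3 N. ΣFy = 0 ⇒ N_floor = 954.6 N.
μ_min = f / N_floor = 647.3 / 954.6 = 0.678.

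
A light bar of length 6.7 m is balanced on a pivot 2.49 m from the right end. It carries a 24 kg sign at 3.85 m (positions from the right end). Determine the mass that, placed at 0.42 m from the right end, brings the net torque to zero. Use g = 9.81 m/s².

m ≈ 15.8 kg

About the pivot (at 2.49 m from the right end):
Sign: 24 × 9.81 = 235.4 N down at 3.85 m → arm 1.36 m, τ = 235.4 × 1.36 = 320.1 N·m counterclockwise.
Net moment of known loads = 320.1 N·m counterclockwise.
An unknown mass m at 0.42 m has arm 2.07 m; its moment is m·g·2.07 clockwise.
Στ = 0 ⇒ m × 9.81 × 2.07 = 320.1 ⇒ m = 320.1 / (9.81 × 2.07) = 15.8 kg.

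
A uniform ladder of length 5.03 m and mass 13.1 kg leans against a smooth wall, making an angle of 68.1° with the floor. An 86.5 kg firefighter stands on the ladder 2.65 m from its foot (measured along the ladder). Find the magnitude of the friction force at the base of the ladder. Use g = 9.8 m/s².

f ≈ 205 N

Take moments about the foot of the ladder.
Ladder weight 13.1×9.8 = 128.4 N acts at 2.515 m along the ladder; its horizontal arm is 2.515·cos68.1° = 0.9381 m → τ = 120.5 N·m clockwise.
Firefighter: 86.5×9.8 = 847.7 N at 2.65 m → arm 0.9884 m → τ = 837.9 N·m clockwise.
Wall normal N acts horizontally at the top; its moment arm is the height L sinθ = 5.03·sin68.1° = 4.667 m, counterclockwise.
For rotational equilibrium, N × 4.667 = 958.4, so N = 205 N.
ΣFx = 0: friction at the foot balances the wall's push, so f = N_wall = 205 N.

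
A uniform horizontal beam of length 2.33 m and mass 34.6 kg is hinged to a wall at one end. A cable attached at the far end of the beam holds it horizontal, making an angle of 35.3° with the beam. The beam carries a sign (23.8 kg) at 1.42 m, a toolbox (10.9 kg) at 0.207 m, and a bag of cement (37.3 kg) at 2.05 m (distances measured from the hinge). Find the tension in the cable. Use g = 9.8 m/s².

Take moments about the hinge.
Beam weight: 34.6 × 9.8 = 339.1 N down at 1.165 m → arm 1.165 m, τ = 339.1 × 1.165 = 395.1 N·m clockwise.
Sign: 23.8 × 9.8 = 233.2 N down at 1.42 m → arm 1.42 m, τ = 233.2 × 1.42 = 331.1 N·m clockwise.
Toolbox: 10.9 × 9.8 = 106.8 N down at 0.207 m → arm 0.207 m, τ = 106.8 × 0.207 = 22.11 N·m clockwise.
Bag of cement: 37.3 × 9.8 = 365.5 N down at 2.05 m → arm 2.05 m, τ = 365.5 × 2.05 = 749.3 N·m clockwise.
Total clockwise load moment = 1498 N·m.
The cable tension T acts at 2.33 m; only its component perpendicular to the beam, T sinθ, produces torque. sin 35.3° = 0.5779.
Setting net torque to zero: T × 2.33 × 0.5779 = 1498 → T = 1498 / 1.347 = 1110 N.

T ≈ 1110 N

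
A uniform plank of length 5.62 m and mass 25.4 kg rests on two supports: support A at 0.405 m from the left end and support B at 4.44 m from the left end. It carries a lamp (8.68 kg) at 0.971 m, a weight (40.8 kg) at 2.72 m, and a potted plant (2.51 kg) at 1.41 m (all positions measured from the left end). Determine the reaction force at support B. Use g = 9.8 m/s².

Choose support A as the axis so its reaction then has zero moment arm.
Beam weight: 25.4 × 9.8 = 248.9 N down at 2.81 m → arm 2.405 m, τ = 248.9 × 2.405 = 598.6 N·m clockwise.
Lamp: 8.68 × 9.8 = 85.06 N down at 0.971 m → arm 0.566 m, τ = 85.06 × 0.566 = 48.14 N·m clockwise.
Weight: 40.8 × 9.8 = 399.8 N down at 2.72 m → arm 2.315 m, τ = 399.8 × 2.315 = 925.5 N·m clockwise.
Potted plant: 2.51 × 9.8 = 24.6 N down at 1.41 m → arm 1.005 m, τ = 24.6 × 1.005 = 24.72 N·m clockwise.
Net load moment about support A = 1597 N·m clockwise.
Reaction R at support B is upward at 4.44 m, arm 4.035 m → moment R × 4.035 counterclockwise.
Balancing moments: R × 4.035 = 1597, giving R = 396 N.

R_B ≈ 396 N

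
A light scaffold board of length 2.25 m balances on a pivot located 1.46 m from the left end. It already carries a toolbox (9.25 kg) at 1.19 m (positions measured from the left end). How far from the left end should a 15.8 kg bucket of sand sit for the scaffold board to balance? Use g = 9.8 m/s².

Choose the pivot (at 1.46 m from the left end) as the axis so the support reaction has zero arm there.
Toolbox: 9.25 × 9.8 = 90.65 N down at 1.19 m → arm 0.27 m, τ = 90.65 × 0.27 = 24.48 N·m counterclockwise.
Net moment of existing loads = 24.48 N·m counterclockwise.
The bucket of sand weighs 15.8 × 9.8 = 154.8 N and must supply an equal clockwise moment, so its lever arm about the pivot is 24.48 / 154.8 = 0.158 m.
That puts it at 1.46 + 0.158 = 1.62 m from the left end.

x ≈ 1.62 m from the left end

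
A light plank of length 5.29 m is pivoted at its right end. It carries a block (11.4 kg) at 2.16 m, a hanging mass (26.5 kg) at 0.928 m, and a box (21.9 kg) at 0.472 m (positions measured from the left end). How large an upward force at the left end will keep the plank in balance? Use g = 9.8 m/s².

Take moments about the right end.
Block: 11.4 × 9.8 = 111.7 N down at 2.16 m → arm 3.13 m, τ = 111.7 × 3.13 = 349.6 N·m counterclockwise.
Hanging mass: 26.5 × 9.8 = 259.7 N down at 0.928 m → arm 4.362 m, τ = 259.7 × 4.362 = 1133 N·m counterclockwise.
Box: 21.9 × 9.8 = 214.6 N down at 0.472 m → arm 4.818 m, τ = 214.6 × 4.818 = 1034 N·m counterclockwise.
Net moment of the loads = 2517 N·m counterclockwise.
The upward force F acts at the left end, arm 5.29 m, giving F × 5.29 clockwise.
Balancing moments: F × 5.29 = 2517, giving F = 2517 / 5.29 = 476 N.

F ≈ 476 N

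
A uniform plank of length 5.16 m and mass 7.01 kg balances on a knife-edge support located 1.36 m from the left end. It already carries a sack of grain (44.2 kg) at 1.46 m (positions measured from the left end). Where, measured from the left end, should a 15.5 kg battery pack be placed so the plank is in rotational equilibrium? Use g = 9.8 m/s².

x ≈ 0.523 m from the left end

Choose the knife-edge support (at 1.36 m from the left end) as the axis so the support reaction has zero arm there.
Beam weight: 7.01 × 9.8 = 68.7 N down at 2.58 m → arm 1.22 m, τ = 68.7 × 1.22 = 83.81 N·m clockwise.
Sack of grain: 44.2 × 9.8 = 433.2 N down at 1.46 m → arm 0.1 m, τ = 433.2 × 0.1 = 43.32 N·m clockwise.
Net moment of existing loads = 127.1 N·m clockwise.
The battery pack weighs 15.5 × 9.8 = 151.9 N and must supply an equal counterclockwise moment, so its lever arm about the knife-edge support is 127.1 / 151.9 = 0.837 m.
That puts it at 1.36 − 0.837 = 0.523 m from the left end.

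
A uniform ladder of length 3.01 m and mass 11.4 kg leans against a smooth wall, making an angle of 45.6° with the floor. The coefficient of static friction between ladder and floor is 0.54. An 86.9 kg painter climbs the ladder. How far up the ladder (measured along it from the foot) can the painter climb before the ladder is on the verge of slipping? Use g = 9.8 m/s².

d ≈ 1.68 m

About the foot of the ladder:
Ladder weight 11.4×9.8 = 111.7 N acts at 1.505 m along the ladder; its horizontal arm is 1.505·cos45.6° = 1.053 m → τ = 117.6 N·m clockwise.
Painter weight 86.9×9.8 = 851.6 N at distance d → arm d·cos45.6° → τ = 851.6·d·0.6997 clockwise.
Wall normal N at the top has arm L sinθ = 2.151 m counterclockwise, so Στ = 0 gives N·2.151 = 117.6 + 595.9·d.
ΣFy = 0 ⇒ N_floor = 963.3 N, so the maximum friction is μ_s·N_floor = 0.54×963.3 = 520.2 N. ΣFx = 0 ⇒ N_wall = f, so at the slipping point N = 520.2 N.
Substituting: 520.2×2.151 = 117.6 + 595.9·d ⇒ d = (1119 − 117.6) / 595.9 = 1.68 m.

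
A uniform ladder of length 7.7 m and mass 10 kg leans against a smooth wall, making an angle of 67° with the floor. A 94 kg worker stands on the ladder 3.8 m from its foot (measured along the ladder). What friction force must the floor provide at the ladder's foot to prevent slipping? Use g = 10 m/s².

About the foot of the ladder:
Ladder weight 10×10 = 100 N acts at 3.85 m along the ladder; its horizontal arm is 3.85·cos67° = 1.504 m → τ = 150.4 N·m clockwise.
Worker: 94×10 = 940 N at 3.8 m → arm 1.485 m → τ = 1396 N·m clockwise.
Wall normal N acts horizontally at the top; its moment arm is the height L sinθ = 7.7·sin67° = 7.088 m, counterclockwise.
For rotational equilibrium, N × 7.088 = 1546, so N = 218 N.
ΣFx = 0: friction at the foot balances the wall's push, so f = N_wall = 218 N.

f ≈ 218 N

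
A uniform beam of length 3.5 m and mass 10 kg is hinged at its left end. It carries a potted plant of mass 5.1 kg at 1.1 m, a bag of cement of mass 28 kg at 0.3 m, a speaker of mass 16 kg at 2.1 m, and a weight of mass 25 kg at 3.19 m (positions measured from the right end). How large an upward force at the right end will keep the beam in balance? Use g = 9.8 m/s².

F ≈ 419 N

Take moments about the left end.
Beam weight: 10 × 9.8 = 98 N down at 1.75 m → arm 1.75 m, τ = 98 × 1.75 = 171.5 N·m clockwise.
Potted plant: 5.1 × 9.8 = 49.98 N down at 1.1 m → arm 2.4 m, τ = 49.98 × 2.4 = 120 N·m clockwise.
Bag of cement: 28 × 9.8 = 274.4 N down at 0.3 m → arm 3.2 m, τ = 274.4 × 3.2 = 878.1 N·m clockwise.
Speaker: 16 × 9.8 = 156.8 N down at 2.1 m → arm 1.4 m, τ = 156.8 × 1.4 = 219.5 N·m clockwise.
Weight: 25 × 9.8 = 245 N down at 3.19 m → arm 0.31 m, τ = 245 × 0.31 = 75.95 N·m clockwise.
Net moment of the loads = 1465 N·m clockwise.
The upward force F acts at the right end, arm 3.5 m, giving F × 3.5 counterclockwise.
For rotational equilibrium, F × 3.5 = 1465, so F = 1465 / 3.5 = 419 N.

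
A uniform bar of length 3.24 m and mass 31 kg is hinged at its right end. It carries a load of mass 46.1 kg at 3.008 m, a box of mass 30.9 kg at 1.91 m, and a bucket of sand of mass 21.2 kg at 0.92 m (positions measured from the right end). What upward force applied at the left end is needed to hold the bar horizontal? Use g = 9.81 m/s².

About the right end:
Beam weight: 31 × 9.81 = 304.1 N down at 1.62 m → arm 1.62 m, τ = 304.1 × 1.62 = 492.6 N·m counterclockwise.
Load: 46.1 × 9.81 = 452.2 N down at 3.008 m → arm 3.008 m, τ = 452.2 × 3.008 = 1360 N·m counterclockwise.
Box: 30.9 × 9.81 = 303.1 N down at 1.91 m → arm 1.91 m, τ = 303.1 × 1.91 = 578.9 N·m counterclockwise.
Bucket of sand: 21.2 × 9.81 = 208 N down at 0.92 m → arm 0.92 m, τ = 208 × 0.92 = 191.4 N·m counterclockwise.
Net moment of the loads = 2623 N·m counterclockwise.
The upward force F acts at the left end, arm 3.24 m, giving F × 3.24 clockwise.
Setting net torque to zero: F × 3.24 = 2623 → F = 2623 / 3.24 = 810 N.

F ≈ 810 N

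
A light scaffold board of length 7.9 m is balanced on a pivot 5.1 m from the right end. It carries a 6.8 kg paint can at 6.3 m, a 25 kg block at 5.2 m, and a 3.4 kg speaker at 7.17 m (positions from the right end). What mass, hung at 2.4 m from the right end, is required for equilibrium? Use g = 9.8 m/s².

m ≈ 6.55 kg

About the pivot (at 5.1 m from the right end):
Paint can: 6.8 × 9.8 = 66.64 N down at 6.3 m → arm 1.2 m, τ = 66.64 × 1.2 = 79.97 N·m counterclockwise.
Block: 25 × 9.8 = 245 N down at 5.2 m → arm 0.1 m, τ = 245 × 0.1 = 24.5 N·m counterclockwise.
Speaker: 3.4 × 9.8 = 33.32 N down at 7.17 m → arm 2.07 m, τ = 33.32 × 2.07 = 68.97 N·m counterclockwise.
Net moment of known loads = 173.4 N·m counterclockwise.
An unknown mass m at 2.4 m has arm 2.7 m; its moment is m·g·2.7 clockwise.
Balancing moments: m × 9.8 × 2.7 = 173.4, giving m = 173.4 / (9.8 × 2.7) = 6.55 kg.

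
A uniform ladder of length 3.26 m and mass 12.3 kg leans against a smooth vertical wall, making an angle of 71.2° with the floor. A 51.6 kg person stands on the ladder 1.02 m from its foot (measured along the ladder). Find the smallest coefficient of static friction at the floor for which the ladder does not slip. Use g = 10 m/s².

Sum moments about the foot of the ladder (the floor normal and friction both act there and drop out).
Ladder weight 12.3×10 = 123 N acts at 1.63 m along the ladder; its horizontal arm is 1.63·cos71.2° = 0.5253 m → τ = 64.61 N·m clockwise.
Person: 51.6×10 = 516 N at 1.02 m → arm 0.3287 m → τ = 169.6 N·m clockwise.
Wall normal N acts horizontally at the top; its moment arm is the height L sinθ = 3.26·sin71.2° = 3.086 m, counterclockwise.
Balancing moments: N × 3.086 = 234.2, giving N = 75.89 N.
ΣFx = 0 ⇒ f = N_wall = 75.89 N. ΣFy = 0 ⇒ N_floor = 639 N.
μ_min = f / N_floor = 75.89 / 639 = 0.119.

μ_min ≈ 0.119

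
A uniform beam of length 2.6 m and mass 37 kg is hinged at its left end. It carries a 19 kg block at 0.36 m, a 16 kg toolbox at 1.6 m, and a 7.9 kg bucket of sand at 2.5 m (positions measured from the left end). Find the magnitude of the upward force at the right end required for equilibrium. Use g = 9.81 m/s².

F ≈ 378 N

Taking torques about the left end:
Beam weight: 37 × 9.81 = 363 N down at 1.3 m → arm 1.3 m, τ = 363 × 1.3 = 471.9 N·m clockwise.
Block: 19 × 9.81 = 186.4 N down at 0.36 m → arm 0.36 m, τ = 186.4 × 0.36 = 67.1 N·m clockwise.
Toolbox: 16 × 9.81 = 157 N down at 1.6 m → arm 1.6 m, τ = 157 × 1.6 = 251.2 N·m clockwise.
Bucket of sand: 7.9 × 9.81 = 77.5 N down at 2.5 m → arm 2.5 m, τ = 77.5 × 2.5 = 193.8 N·m clockwise.
Net moment of the loads = 984 N·m clockwise.
The upward force F acts at the right end, arm 2.6 m, giving F × 2.6 counterclockwise.
Balancing moments: F × 2.6 = 984, giving F = 984 / 2.6 = 378 N.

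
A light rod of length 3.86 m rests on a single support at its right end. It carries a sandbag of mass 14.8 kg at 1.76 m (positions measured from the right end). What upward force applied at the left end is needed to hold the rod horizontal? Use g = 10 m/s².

Sum moments about the right end (the unknown pivot reaction has zero arm there).
Sandbag: 14.8 × 10 = 148 N down at 1.76 m → arm 1.76 m, τ = 148 × 1.76 = 260.5 N·m counterclockwise.
Net moment of the loads = 260.5 N·m counterclockwise.
The upward force F acts at the left end, arm 3.86 m, giving F × 3.86 clockwise.
Στ = 0 ⇒ F × 3.86 = 260.5 ⇒ F = 260.5 / 3.86 = 67.5 N.

F ≈ 67.5 N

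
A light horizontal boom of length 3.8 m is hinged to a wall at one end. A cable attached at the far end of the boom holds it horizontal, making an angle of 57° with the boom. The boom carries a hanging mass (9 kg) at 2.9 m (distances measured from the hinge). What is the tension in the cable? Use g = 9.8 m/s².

T ≈ 80.3 N

Take moments about the hinge.
Hanging mass: 9 × 9.8 = 88.2 N down at 2.9 m → arm 2.9 m, τ = 88.2 × 2.9 = 255.8 N·m clockwise.
Total clockwise load moment = 255.8 N·m.
The cable tension T acts at 3.8 m; only its component perpendicular to the boom, T sinθ, produces torque. sin 57° = 0.8387.
Balancing moments: T × 3.8 × 0.8387 = 255.8, giving T = 255.8 / 3.187 = 80.3 N.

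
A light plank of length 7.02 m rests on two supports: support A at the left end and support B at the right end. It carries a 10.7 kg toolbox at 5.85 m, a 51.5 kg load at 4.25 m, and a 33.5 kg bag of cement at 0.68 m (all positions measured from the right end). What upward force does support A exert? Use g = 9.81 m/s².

Choose support B as the axis so its reaction then has zero moment arm.
Toolbox: 10.7 × 9.81 = 105 N down at 5.85 m → arm 5.85 m, τ = 105 × 5.85 = 614.2 N·m counterclockwise.
Load: 51.5 × 9.81 = 505.2 N down at 4.25 m → arm 4.25 m, τ = 505.2 × 4.25 = 2147 N·m counterclockwise.
Bag of cement: 33.5 × 9.81 = 328.6 N down at 0.68 m → arm 0.68 m, τ = 328.6 × 0.68 = 223.4 N·m counterclockwise.
Net load moment about support B = 2985 N·m counterclockwise.
Reaction R at support A is upward at 7.02 m, arm 7.02 m → moment R × 7.02 clockwise.
Setting net torque to zero: R × 7.02 = 2985 → R = 425 N.

R_A ≈ 425 N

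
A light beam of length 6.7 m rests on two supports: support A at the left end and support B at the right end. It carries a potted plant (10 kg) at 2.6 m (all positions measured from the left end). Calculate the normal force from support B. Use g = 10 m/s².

R_B ≈ 38.8 N

Sum moments about support A (its reaction then has zero moment arm).
Potted plant: 10 × 10 = 100 N down at 2.6 m → arm 2.6 m, τ = 100 × 2.6 = 260 N·m clockwise.
Net load moment about support A = 260 N·m clockwise.
Reaction R at support B is upward at 6.7 m, arm 6.7 m → moment R × 6.7 counterclockwise.
Balancing moments: R × 6.7 = 260, giving R = 38.8 N.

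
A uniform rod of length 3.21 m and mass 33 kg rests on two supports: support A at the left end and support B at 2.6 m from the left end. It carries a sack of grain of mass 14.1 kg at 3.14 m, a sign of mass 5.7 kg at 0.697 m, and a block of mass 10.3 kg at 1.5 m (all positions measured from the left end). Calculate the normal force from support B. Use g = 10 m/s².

Take moments about support A.
Beam weight: 33 × 10 = 330 N down at 1.605 m → arm 1.605 m, τ = 330 × 1.605 = 529.6 N·m clockwise.
Sack of grain: 14.1 × 10 = 141 N down at 3.14 m → arm 3.14 m, τ = 141 × 3.14 = 442.7 N·m clockwise.
Sign: 5.7 × 10 = 57 N down at 0.697 m → arm 0.697 m, τ = 57 × 0.697 = 39.73 N·m clockwise.
Block: 10.3 × 10 = 103 N down at 1.5 m → arm 1.5 m, τ = 103 × 1.5 = 154.5 N·m clockwise.
Net load moment about support A = 1167 N·m clockwise.
Reaction R at support B is upward at 2.6 m, arm 2.6 m → moment R × 2.6 counterclockwise.
Στ = 0 ⇒ R × 2.6 = 1167 ⇒ R = 449 N.

R_B ≈ 449 N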